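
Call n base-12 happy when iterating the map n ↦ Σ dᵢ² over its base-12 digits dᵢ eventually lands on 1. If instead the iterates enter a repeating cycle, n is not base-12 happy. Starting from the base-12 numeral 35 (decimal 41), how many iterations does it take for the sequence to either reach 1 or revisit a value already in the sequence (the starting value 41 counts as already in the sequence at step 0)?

10

41 = (3,5)_12 → 34
34 = (2,10)_12 → 104
104 = (8,8)_12 → 128
128 = (10,8)_12 → 164
164 = (1,1,8)_12 → 66
66 = (5,6)_12 → 61
61 = (5,1)_12 → 26
26 = (2,2)_12 → 8
8 = (8)_12 → 64
64 = (5,4)_12 → 41  — 41 repeats.
That took 10 steps.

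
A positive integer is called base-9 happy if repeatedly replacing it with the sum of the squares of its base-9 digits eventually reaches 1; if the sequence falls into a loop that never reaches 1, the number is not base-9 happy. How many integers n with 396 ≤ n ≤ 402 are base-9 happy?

1

396: 396 → 80 → 128 → 30 → 18 → 4 → 16 → 50 → 50  — not base-9 happy
397: 397 → 81 → 1  — base-9 happy
398: 398 → 84 → 10 → 2 → 4 → 16 → 50 → 50  — not base-9 happy
399: 399 → 89 → 65 → 53 → 89  — not base-9 happy
400: 400 → 96 → 38 → 20 → 8 → 64 → 50 → 50  — not base-9 happy
401: 401 → 105 → 41 → 41  — not base-9 happy
402: 402 → 116 → 74 → 68 → 74  — not base-9 happy
base-9 happy: 397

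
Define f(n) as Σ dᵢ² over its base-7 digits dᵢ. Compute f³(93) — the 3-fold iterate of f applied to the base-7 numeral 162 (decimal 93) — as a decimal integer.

27

93 = (1,6,2)_7 → 41
41 = (5,6)_7 → 61
61 = (1,1,5)_7 → 27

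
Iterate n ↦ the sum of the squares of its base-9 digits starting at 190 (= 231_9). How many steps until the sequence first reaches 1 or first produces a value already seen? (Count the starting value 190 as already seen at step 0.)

5

190 = (2,3,1)_9 → 2² + 3² + 1² = 14
14 = (1,5)_9 → 1² + 5² = 26
26 = (2,8)_9 → 2² + 8² = 68
68 = (7,5)_9 → 7² + 5² = 74
74 = (8,2)_9 → 8² + 2² = 68  — 68 repeats.
That took 5 steps.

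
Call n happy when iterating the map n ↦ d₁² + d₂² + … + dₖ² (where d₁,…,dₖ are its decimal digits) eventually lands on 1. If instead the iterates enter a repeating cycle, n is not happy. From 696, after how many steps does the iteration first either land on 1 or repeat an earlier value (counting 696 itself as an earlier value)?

696 → 6² + 9² + 6² = 153
153 → 1² + 5² + 3² = 35
35 → 3² + 5² = 34
34 → 3² + 4² = 25
25 → 2² + 5² = 29
29 → 2² + 9² = 85
85 → 8² + 5² = 89
89 → 8² + 9² = 145
145 → 1² + 4² + 5² = 42
42 → 4² + 2² = 20
20 → 2² + 0² = 4
4 → 4² = 16
16 → 1² + 6² = 37
37 → 3² + 7² = 58
58 → 5² + 8² = 89  — 89 repeats.
That took 15 steps.

15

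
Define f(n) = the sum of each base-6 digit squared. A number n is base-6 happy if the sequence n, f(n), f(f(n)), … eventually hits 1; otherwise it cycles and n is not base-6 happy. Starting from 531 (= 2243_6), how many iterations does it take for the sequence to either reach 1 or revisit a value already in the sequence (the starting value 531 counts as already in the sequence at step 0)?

531 = (2,2,4,3)_6 → 2² + 2² + 4² + 3² = 33
33 = (5,3)_6 → 5² + 3² = 34
34 = (5,4)_6 → 5² + 4² = 41
41 = (1,0,5)_6 → 1² + 0² + 5² = 26
26 = (4,2)_6 → 4² + 2² = 20
20 = (3,2)_6 → 3² + 2² = 13
13 = (2,1)_6 → 2² + 1² = 5
5 = (5)_6 → 5² = 25
25 = (4,1)_6 → 4² + 1² = 17
17 = (2,5)_6 → 2² + 5² = 29
29 = (4,5)_6 → 4² + 5² = 41  — 41 repeats.
That took 11 steps.

11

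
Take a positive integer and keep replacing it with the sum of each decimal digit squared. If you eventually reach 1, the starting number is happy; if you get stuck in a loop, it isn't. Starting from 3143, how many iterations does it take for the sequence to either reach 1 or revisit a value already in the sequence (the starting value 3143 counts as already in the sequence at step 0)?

14

3143 → 3² + 1² + 4² + 3² = 35
35 → 3² + 5² = 34
34 → 3² + 4² = 25
25 → 2² + 5² = 29
29 → 2² + 9² = 85
85 → 8² + 5² = 89
89 → 8² + 9² = 145
145 → 1² + 4² + 5² = 42
42 → 4² + 2² = 20
20 → 2² + 0² = 4
4 → 4² = 16
16 → 1² + 6² = 37
37 → 3² + 7² = 58
58 → 5² + 8² = 89  — 89 repeats.
That took 14 steps.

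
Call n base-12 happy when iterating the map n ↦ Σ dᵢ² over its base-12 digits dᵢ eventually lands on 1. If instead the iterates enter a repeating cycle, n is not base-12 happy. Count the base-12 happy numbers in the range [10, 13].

10: 10 → 100 → 80 → 100  — not base-12 happy
11: 11 → 121 → 101 → 89 → 74 → 40 → 25 → 5 → 25  — not base-12 happy
12: 12 → 1  — base-12 happy
13: 13 → 2 → 4 → 16 → 17 → 26 → 8 → 64 → 41 → 34 → 104 → 128 → 164 → 66 → 61 → 26  — not base-12 happy
base-12 happy: 12

1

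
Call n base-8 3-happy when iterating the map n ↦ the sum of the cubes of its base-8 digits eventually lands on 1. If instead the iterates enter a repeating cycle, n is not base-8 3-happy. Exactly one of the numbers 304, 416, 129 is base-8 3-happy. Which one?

129

304: 304 → 280 → 91 → 55 → 559 → 469 → 476 → 434 → 440 → 559  — repeats 559 (not base-8 3-happy)
416: 416 → 280 → 91 → 55 → 559 → 469 → 476 → 434 → 440 → 559  — repeats 559 (not base-8 3-happy)
129: 129 → 9 → 2 → 8 → 1  — reaches 1 (base-8 3-happy)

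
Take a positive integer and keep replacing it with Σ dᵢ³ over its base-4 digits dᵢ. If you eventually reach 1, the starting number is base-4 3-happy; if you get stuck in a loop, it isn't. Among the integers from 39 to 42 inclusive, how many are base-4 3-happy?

1

39: 39 → 36 → 9 → 9  — not base-4 3-happy
40: 40 → 16 → 1  — base-4 3-happy
41: 41 → 17 → 2 → 8 → 8  — not base-4 3-happy
42: 42 → 24 → 9 → 9  — not base-4 3-happy
base-4 3-happy: 40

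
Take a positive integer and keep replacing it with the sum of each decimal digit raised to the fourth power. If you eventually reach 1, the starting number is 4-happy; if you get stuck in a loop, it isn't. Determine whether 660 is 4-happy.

660 → 6⁴ + 6⁴ + 0⁴ = 2592
2592 → 2⁴ + 5⁴ + 9⁴ + 2⁴ = 7218
7218 → 7⁴ + 2⁴ + 1⁴ + 8⁴ = 6514
6514 → 6⁴ + 5⁴ + 1⁴ + 4⁴ = 2178
2178 → 2⁴ + 1⁴ + 7⁴ + 8⁴ = 6514  — 6514 already seen; the sequence cycles without reaching 1.

not 4-happy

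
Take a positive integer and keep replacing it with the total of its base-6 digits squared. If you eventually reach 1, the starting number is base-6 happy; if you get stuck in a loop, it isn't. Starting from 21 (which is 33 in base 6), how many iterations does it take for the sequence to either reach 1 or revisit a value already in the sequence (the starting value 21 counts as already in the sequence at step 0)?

21 = (3,3)_6 → 18
18 = (3,0)_6 → 9
9 = (1,3)_6 → 10
10 = (1,4)_6 → 17
17 = (2,5)_6 → 29
29 = (4,5)_6 → 41
41 = (1,0,5)_6 → 26
26 = (4,2)_6 → 20
20 = (3,2)_6 → 13
13 = (2,1)_6 → 5
5 = (5)_6 → 25
25 = (4,1)_6 → 17  — 17 repeats.
That took 12 steps.

12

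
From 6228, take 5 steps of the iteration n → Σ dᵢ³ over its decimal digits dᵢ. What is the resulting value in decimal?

6228 → 744
744 → 471
471 → 408
408 → 576
576 → 684

684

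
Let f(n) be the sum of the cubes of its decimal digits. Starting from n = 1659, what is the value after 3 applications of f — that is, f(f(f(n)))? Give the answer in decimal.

1659 → 1071
1071 → 345
345 → 216

216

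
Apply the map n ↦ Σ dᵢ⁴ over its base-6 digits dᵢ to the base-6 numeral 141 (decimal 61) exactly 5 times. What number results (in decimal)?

288

61 = (1,4,1)_6 → 1⁴ + 4⁴ + 1⁴ = 258
258 = (1,1,1,0)_6 → 1⁴ + 1⁴ + 1⁴ + 0⁴ = 3
3 = (3)_6 → 3⁴ = 81
81 = (2,1,3)_6 → 2⁴ + 1⁴ + 3⁴ = 98
98 = (2,4,2)_6 → 2⁴ + 4⁴ + 2⁴ = 288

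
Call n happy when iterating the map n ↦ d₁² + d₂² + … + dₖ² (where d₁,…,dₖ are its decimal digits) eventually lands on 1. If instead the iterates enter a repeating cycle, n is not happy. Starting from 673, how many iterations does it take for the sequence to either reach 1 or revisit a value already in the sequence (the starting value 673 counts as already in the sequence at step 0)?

5

673 → 94
94 → 97
97 → 130
130 → 10
10 → 1  — reached 1.
That took 5 steps.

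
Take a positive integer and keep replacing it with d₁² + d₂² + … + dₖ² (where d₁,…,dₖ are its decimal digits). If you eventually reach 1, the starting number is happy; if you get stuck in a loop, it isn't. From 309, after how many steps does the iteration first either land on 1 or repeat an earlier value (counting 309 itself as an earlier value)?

309 → 3² + 0² + 9² = 90
90 → 9² + 0² = 81
81 → 8² + 1² = 65
65 → 6² + 5² = 61
61 → 6² + 1² = 37
37 → 3² + 7² = 58
58 → 5² + 8² = 89
89 → 8² + 9² = 145
145 → 1² + 4² + 5² = 42
42 → 4² + 2² = 20
20 → 2² + 0² = 4
4 → 4² = 16
16 → 1² + 6² = 37  — 37 repeats.
That took 13 steps.

13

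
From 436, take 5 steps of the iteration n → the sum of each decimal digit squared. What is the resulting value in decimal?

145

436 → 4² + 3² + 6² = 16 + 9 + 36 = 61
61 → 6² + 1² = 36 + 1 = 37
37 → 3² + 7² = 9 + 49 = 58
58 → 5² + 8² = 25 + 64 = 89
89 → 8² + 9² = 64 + 81 = 145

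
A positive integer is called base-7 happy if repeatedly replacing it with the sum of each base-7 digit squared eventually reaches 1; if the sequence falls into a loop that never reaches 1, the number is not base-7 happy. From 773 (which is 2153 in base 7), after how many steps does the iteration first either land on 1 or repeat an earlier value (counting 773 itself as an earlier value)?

773 = (2,1,5,3)_7 → 2² + 1² + 5² + 3² = 39
39 = (5,4)_7 → 5² + 4² = 41
41 = (5,6)_7 → 5² + 6² = 61
61 = (1,1,5)_7 → 1² + 1² + 5² = 27
27 = (3,6)_7 → 3² + 6² = 45
45 = (6,3)_7 → 6² + 3² = 45  — 45 repeats.
That took 6 steps.

6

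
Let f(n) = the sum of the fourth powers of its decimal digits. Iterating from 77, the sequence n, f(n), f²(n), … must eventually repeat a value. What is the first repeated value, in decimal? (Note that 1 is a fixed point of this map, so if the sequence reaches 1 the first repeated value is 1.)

77 → 7⁴ + 7⁴ = 4802
4802 → 4⁴ + 8⁴ + 0⁴ + 2⁴ = 4368
4368 → 4⁴ + 3⁴ + 6⁴ + 8⁴ = 5729
5729 → 5⁴ + 7⁴ + 2⁴ + 9⁴ = 9603
9603 → 9⁴ + 6⁴ + 0⁴ + 3⁴ = 7938
7938 → 7⁴ + 9⁴ + 3⁴ + 8⁴ = 13139
13139 → 1⁴ + 3⁴ + 1⁴ + 3⁴ + 9⁴ = 6725
6725 → 6⁴ + 7⁴ + 2⁴ + 5⁴ = 4338
4338 → 4⁴ + 3⁴ + 3⁴ + 8⁴ = 4514
4514 → 4⁴ + 5⁴ + 1⁴ + 4⁴ = 1138
1138 → 1⁴ + 1⁴ + 3⁴ + 8⁴ = 4179
4179 → 4⁴ + 1⁴ + 7⁴ + 9⁴ = 9219
9219 → 9⁴ + 2⁴ + 1⁴ + 9⁴ = 13139  — 13139 already appeared earlier.

13139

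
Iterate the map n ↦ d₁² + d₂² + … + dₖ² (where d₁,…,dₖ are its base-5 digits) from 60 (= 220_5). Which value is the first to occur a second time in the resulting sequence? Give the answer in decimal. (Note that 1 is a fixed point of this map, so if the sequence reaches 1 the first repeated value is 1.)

10

60 = (2,2,0)_5 → 2² + 2² + 0² = 4 + 4 + 0 = 8
8 = (1,3)_5 → 1² + 3² = 1 + 9 = 10
10 = (2,0)_5 → 2² + 0² = 4 + 0 = 4
4 = (4)_5 → 4² = 16
16 = (3,1)_5 → 3² + 1² = 9 + 1 = 10  — 10 already appeared earlier.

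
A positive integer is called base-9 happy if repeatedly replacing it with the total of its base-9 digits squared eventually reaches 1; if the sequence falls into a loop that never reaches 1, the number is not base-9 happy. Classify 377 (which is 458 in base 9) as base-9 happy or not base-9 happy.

not base-9 happy

377 = (4,5,8)_9 → 4² + 5² + 8² = 16 + 25 + 64 = 105
105 = (1,2,6)_9 → 1² + 2² + 6² = 1 + 4 + 36 = 41
41 = (4,5)_9 → 4² + 5² = 16 + 25 = 41  — 41 already seen; the sequence cycles without reaching 1.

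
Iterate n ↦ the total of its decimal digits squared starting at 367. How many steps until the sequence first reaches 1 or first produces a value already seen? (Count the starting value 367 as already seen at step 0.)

5

367 → 3² + 6² + 7² = 9 + 36 + 49 = 94
94 → 9² + 4² = 81 + 16 = 97
97 → 9² + 7² = 81 + 49 = 130
130 → 1² + 3² + 0² = 1 + 9 + 0 = 10
10 → 1² + 0² = 1 + 0 = 1  — reached 1.
That took 5 steps.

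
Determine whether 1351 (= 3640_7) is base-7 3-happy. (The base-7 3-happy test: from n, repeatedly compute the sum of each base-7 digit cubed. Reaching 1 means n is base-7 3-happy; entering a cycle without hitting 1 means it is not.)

base-7 3-happy

1351 = (3,6,4,0)_7 → 3³ + 6³ + 4³ + 0³ = 307
307 = (6,1,6)_7 → 6³ + 1³ + 6³ = 433
433 = (1,1,5,6)_7 → 1³ + 1³ + 5³ + 6³ = 343
343 = (1,0,0,0)_7 → 1³ + 0³ + 0³ + 0³ = 1  — reached 1.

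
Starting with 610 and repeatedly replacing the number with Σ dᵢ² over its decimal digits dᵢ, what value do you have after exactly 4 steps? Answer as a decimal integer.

145

610 → 6² + 1² + 0² = 37
37 → 3² + 7² = 58
58 → 5² + 8² = 89
89 → 8² + 9² = 145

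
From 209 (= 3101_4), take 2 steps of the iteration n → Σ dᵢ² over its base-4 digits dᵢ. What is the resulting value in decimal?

209 = (3,1,0,1)_4 → 3² + 1² + 0² + 1² = 11
11 = (2,3)_4 → 2² + 3² = 13

13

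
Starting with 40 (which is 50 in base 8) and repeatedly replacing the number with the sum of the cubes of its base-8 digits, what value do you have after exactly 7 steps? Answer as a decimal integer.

469

40 = (5,0)_8 → 125
125 = (1,7,5)_8 → 469
469 = (7,2,5)_8 → 476
476 = (7,3,4)_8 → 434
434 = (6,6,2)_8 → 440
440 = (6,7,0)_8 → 559
559 = (1,0,5,7)_8 → 469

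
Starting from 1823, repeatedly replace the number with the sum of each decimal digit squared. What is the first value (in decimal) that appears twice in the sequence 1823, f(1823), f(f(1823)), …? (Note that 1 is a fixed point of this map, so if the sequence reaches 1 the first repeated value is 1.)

4

1823 → 1² + 8² + 2² + 3² = 1 + 64 + 4 + 9 = 78
78 → 7² + 8² = 49 + 64 = 113
113 → 1² + 1² + 3² = 1 + 1 + 9 = 11
11 → 1² + 1² = 1 + 1 = 2
2 → 2² = 4
4 → 4² = 16
16 → 1² + 6² = 1 + 36 = 37
37 → 3² + 7² = 9 + 49 = 58
58 → 5² + 8² = 25 + 64 = 89
89 → 8² + 9² = 64 + 81 = 145
145 → 1² + 4² + 5² = 1 + 16 + 25 = 42
42 → 4² + 2² = 16 + 4 = 20
20 → 2² + 0² = 4 + 0 = 4  — 4 already appeared earlier.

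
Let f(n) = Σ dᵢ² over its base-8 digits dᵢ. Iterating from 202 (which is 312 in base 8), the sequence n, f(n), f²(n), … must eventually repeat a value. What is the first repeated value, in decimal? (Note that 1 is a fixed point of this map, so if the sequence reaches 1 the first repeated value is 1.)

26

202 = (3,1,2)_8 → 14
14 = (1,6)_8 → 37
37 = (4,5)_8 → 41
41 = (5,1)_8 → 26
26 = (3,2)_8 → 13
13 = (1,5)_8 → 26  — 26 already appeared earlier.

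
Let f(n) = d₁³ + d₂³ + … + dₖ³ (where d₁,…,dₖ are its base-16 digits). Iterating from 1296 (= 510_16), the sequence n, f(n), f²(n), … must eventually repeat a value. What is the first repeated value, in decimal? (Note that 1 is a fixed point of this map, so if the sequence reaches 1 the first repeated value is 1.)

1296 = (5,1,0)_16 → 5³ + 1³ + 0³ = 126
126 = (7,14)_16 → 7³ + 14³ = 3087
3087 = (12,0,15)_16 → 12³ + 0³ + 15³ = 5103
5103 = (1,3,14,15)_16 → 1³ + 3³ + 14³ + 15³ = 6147
6147 = (1,8,0,3)_16 → 1³ + 8³ + 0³ + 3³ = 540
540 = (2,1,12)_16 → 2³ + 1³ + 12³ = 1737
1737 = (6,12,9)_16 → 6³ + 12³ + 9³ = 2673
2673 = (10,7,1)_16 → 10³ + 7³ + 1³ = 1344
1344 = (5,4,0)_16 → 5³ + 4³ + 0³ = 189
189 = (11,13)_16 → 11³ + 13³ = 3528
3528 = (13,12,8)_16 → 13³ + 12³ + 8³ = 4437
4437 = (1,1,5,5)_16 → 1³ + 1³ + 5³ + 5³ = 252
252 = (15,12)_16 → 15³ + 12³ = 5103  — 5103 already appeared earlier.

5103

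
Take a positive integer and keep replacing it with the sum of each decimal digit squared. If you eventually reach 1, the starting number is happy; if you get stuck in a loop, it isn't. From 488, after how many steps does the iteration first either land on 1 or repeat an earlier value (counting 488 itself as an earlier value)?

488 → 4² + 8² + 8² = 16 + 64 + 64 = 144
144 → 1² + 4² + 4² = 1 + 16 + 16 = 33
33 → 3² + 3² = 9 + 9 = 18
18 → 1² + 8² = 1 + 64 = 65
65 → 6² + 5² = 36 + 25 = 61
61 → 6² + 1² = 36 + 1 = 37
37 → 3² + 7² = 9 + 49 = 58
58 → 5² + 8² = 25 + 64 = 89
89 → 8² + 9² = 64 + 81 = 145
145 → 1² + 4² + 5² = 1 + 16 + 25 = 42
42 → 4² + 2² = 16 + 4 = 20
20 → 2² + 0² = 4 + 0 = 4
4 → 4² = 16
16 → 1² + 6² = 1 + 36 = 37  — 37 repeats.
That took 14 steps.

14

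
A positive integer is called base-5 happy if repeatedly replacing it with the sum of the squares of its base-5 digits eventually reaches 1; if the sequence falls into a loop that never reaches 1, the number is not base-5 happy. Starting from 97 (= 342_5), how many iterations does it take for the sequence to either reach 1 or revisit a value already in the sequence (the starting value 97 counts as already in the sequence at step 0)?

97 = (3,4,2)_5 → 3² + 4² + 2² = 9 + 16 + 4 = 29
29 = (1,0,4)_5 → 1² + 0² + 4² = 1 + 0 + 16 = 17
17 = (3,2)_5 → 3² + 2² = 9 + 4 = 13
13 = (2,3)_5 → 2² + 3² = 4 + 9 = 13  — 13 repeats.
That took 4 steps.

4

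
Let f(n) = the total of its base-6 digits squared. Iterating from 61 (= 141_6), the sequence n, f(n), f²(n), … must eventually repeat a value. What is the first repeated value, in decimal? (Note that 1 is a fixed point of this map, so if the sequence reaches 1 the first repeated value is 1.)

61 = (1,4,1)_6 → 1² + 4² + 1² = 18
18 = (3,0)_6 → 3² + 0² = 9
9 = (1,3)_6 → 1² + 3² = 10
10 = (1,4)_6 → 1² + 4² = 17
17 = (2,5)_6 → 2² + 5² = 29
29 = (4,5)_6 → 4² + 5² = 41
41 = (1,0,5)_6 → 1² + 0² + 5² = 26
26 = (4,2)_6 → 4² + 2² = 20
20 = (3,2)_6 → 3² + 2² = 13
13 = (2,1)_6 → 2² + 1² = 5
5 = (5)_6 → 5² = 25
25 = (4,1)_6 → 4² + 1² = 17  — 17 already appeared earlier.

17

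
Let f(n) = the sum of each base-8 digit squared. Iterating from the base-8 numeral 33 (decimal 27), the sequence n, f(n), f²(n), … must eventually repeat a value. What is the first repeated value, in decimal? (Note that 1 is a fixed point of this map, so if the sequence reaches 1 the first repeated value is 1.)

1

27 = (3,3)_8 → 3² + 3² = 18
18 = (2,2)_8 → 2² + 2² = 8
8 = (1,0)_8 → 1² + 0² = 1  — reached the fixed point 1.
1 → 1, so 1 is the first repeated value.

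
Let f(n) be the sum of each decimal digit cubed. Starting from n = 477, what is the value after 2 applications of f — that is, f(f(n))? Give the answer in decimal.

468

477 → 4³ + 7³ + 7³ = 64 + 343 + 343 = 750
750 → 7³ + 5³ + 0³ = 343 + 125 + 0 = 468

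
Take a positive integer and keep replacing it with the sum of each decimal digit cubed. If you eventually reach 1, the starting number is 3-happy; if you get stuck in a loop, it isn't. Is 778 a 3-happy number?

3-happy

778 → 7³ + 7³ + 8³ = 343 + 343 + 512 = 1198
1198 → 1³ + 1³ + 9³ + 8³ = 1 + 1 + 729 + 512 = 1243
1243 → 1³ + 2³ + 4³ + 3³ = 1 + 8 + 64 + 27 = 100
100 → 1³ + 0³ + 0³ = 1 + 0 + 0 = 1  — reached 1.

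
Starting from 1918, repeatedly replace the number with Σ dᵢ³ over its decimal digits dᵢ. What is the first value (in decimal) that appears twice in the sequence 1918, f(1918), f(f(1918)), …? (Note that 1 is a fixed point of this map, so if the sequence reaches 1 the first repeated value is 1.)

1

1918 → 1³ + 9³ + 1³ + 8³ = 1 + 729 + 1 + 512 = 1243
1243 → 1³ + 2³ + 4³ + 3³ = 1 + 8 + 64 + 27 = 100
100 → 1³ + 0³ + 0³ = 1 + 0 + 0 = 1  — reached the fixed point 1.
1 → 1, so 1 is the first repeated value.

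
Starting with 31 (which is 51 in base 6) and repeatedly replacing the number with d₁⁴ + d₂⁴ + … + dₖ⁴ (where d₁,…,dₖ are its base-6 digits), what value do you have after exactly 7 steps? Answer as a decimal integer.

164

31 = (5,1)_6 → 5⁴ + 1⁴ = 626
626 = (2,5,2,2)_6 → 2⁴ + 5⁴ + 2⁴ + 2⁴ = 673
673 = (3,0,4,1)_6 → 3⁴ + 0⁴ + 4⁴ + 1⁴ = 338
338 = (1,3,2,2)_6 → 1⁴ + 3⁴ + 2⁴ + 2⁴ = 114
114 = (3,1,0)_6 → 3⁴ + 1⁴ + 0⁴ = 82
82 = (2,1,4)_6 → 2⁴ + 1⁴ + 4⁴ = 273
273 = (1,1,3,3)_6 → 1⁴ + 1⁴ + 3⁴ + 3⁴ = 164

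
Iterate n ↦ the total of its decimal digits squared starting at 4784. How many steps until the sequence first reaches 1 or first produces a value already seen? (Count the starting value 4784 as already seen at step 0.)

4784 → 4² + 7² + 8² + 4² = 145
145 → 1² + 4² + 5² = 42
42 → 4² + 2² = 20
20 → 2² + 0² = 4
4 → 4² = 16
16 → 1² + 6² = 37
37 → 3² + 7² = 58
58 → 5² + 8² = 89
89 → 8² + 9² = 145  — 145 repeats.
That took 9 steps.

9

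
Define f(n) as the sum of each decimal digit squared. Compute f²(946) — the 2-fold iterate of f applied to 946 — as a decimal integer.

19

946 → 9² + 4² + 6² = 81 + 16 + 36 = 133
133 → 1² + 3² + 3² = 1 + 9 + 9 = 19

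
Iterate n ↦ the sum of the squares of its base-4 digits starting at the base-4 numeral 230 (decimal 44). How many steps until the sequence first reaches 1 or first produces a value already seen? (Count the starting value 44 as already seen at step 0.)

5

44 = (2,3,0)_4 → 2² + 3² + 0² = 4 + 9 + 0 = 13
13 = (3,1)_4 → 3² + 1² = 9 + 1 = 10
10 = (2,2)_4 → 2² + 2² = 4 + 4 = 8
8 = (2,0)_4 → 2² + 0² = 4 + 0 = 4
4 = (1,0)_4 → 1² + 0² = 1 + 0 = 1  — reached 1.
That took 5 steps.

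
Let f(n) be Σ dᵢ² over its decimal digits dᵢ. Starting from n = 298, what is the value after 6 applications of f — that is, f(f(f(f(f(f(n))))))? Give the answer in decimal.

4

298 → 149
149 → 98
98 → 145
145 → 42
42 → 20
20 → 4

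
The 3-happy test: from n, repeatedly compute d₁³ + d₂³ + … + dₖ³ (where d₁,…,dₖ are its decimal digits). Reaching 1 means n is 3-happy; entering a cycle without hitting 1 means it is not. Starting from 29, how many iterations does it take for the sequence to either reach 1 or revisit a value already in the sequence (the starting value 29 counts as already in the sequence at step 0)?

29 → 2³ + 9³ = 8 + 729 = 737
737 → 7³ + 3³ + 7³ = 343 + 27 + 343 = 713
713 → 7³ + 1³ + 3³ = 343 + 1 + 27 = 371
371 → 3³ + 7³ + 1³ = 27 + 343 + 1 = 371  — 371 repeats.
That took 4 steps.

4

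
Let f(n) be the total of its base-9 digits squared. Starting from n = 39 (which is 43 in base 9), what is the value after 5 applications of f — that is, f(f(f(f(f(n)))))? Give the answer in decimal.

53

39 = (4,3)_9 → 4² + 3² = 16 + 9 = 25
25 = (2,7)_9 → 2² + 7² = 4 + 49 = 53
53 = (5,8)_9 → 5² + 8² = 25 + 64 = 89
89 = (1,0,8)_9 → 1² + 0² + 8² = 1 + 0 + 64 = 65
65 = (7,2)_9 → 7² + 2² = 49 + 4 = 53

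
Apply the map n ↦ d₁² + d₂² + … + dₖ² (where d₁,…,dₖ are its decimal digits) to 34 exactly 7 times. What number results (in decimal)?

20

34 → 3² + 4² = 9 + 16 = 25
25 → 2² + 5² = 4 + 25 = 29
29 → 2² + 9² = 4 + 81 = 85
85 → 8² + 5² = 64 + 25 = 89
89 → 8² + 9² = 64 + 81 = 145
145 → 1² + 4² + 5² = 1 + 16 + 25 = 42
42 → 4² + 2² = 16 + 4 = 20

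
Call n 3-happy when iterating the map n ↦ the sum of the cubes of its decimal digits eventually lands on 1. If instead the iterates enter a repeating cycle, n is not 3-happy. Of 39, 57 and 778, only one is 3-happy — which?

778

39: 39 → 756 → 684 → 792 → 1080 → 513 → 153 → 153  — repeats 153 (not 3-happy)
57: 57 → 468 → 792 → 1080 → 513 → 153 → 153  — repeats 153 (not 3-happy)
778: 778 → 1198 → 1243 → 100 → 1  — reaches 1 (3-happy)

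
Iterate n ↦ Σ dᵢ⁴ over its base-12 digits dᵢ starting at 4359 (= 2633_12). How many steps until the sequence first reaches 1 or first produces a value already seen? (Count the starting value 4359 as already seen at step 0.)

4359 = (2,6,3,3)_12 → 1474
1474 = (10,2,10)_12 → 20016
20016 = (11,7,0,0)_12 → 17042
17042 = (9,10,4,2)_12 → 16833
16833 = (9,8,10,9)_12 → 27218
27218 = (1,3,9,0,2)_12 → 6659
6659 = (3,10,2,11)_12 → 24738
24738 = (1,2,3,9,6)_12 → 7955
7955 = (4,7,2,11)_12 → 17314
17314 = (10,0,2,10)_12 → 20016  — 20016 repeats.
That took 10 steps.

10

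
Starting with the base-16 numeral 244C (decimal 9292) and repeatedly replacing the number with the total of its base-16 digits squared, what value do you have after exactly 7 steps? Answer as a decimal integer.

9292 = (2,4,4,12)_16 → 2² + 4² + 4² + 12² = 4 + 16 + 16 + 144 = 180
180 = (11,4)_16 → 11² + 4² = 121 + 16 = 137
137 = (8,9)_16 → 8² + 9² = 64 + 81 = 145
145 = (9,1)_16 → 9² + 1² = 81 + 1 = 82
82 = (5,2)_16 → 5² + 2² = 25 + 4 = 29
29 = (1,13)_16 → 1² + 13² = 1 + 169 = 170
170 = (10,10)_16 → 10² + 10² = 100 + 100 = 200

200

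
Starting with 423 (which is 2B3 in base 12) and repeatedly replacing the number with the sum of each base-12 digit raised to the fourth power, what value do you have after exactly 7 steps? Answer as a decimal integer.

423 = (2,11,3)_12 → 2⁴ + 11⁴ + 3⁴ = 14738
14738 = (8,6,4,2)_12 → 8⁴ + 6⁴ + 4⁴ + 2⁴ = 5664
5664 = (3,3,4,0)_12 → 3⁴ + 3⁴ + 4⁴ + 0⁴ = 418
418 = (2,10,10)_12 → 2⁴ + 10⁴ + 10⁴ = 20016
20016 = (11,7,0,0)_12 → 11⁴ + 7⁴ + 0⁴ + 0⁴ = 17042
17042 = (9,10,4,2)_12 → 9⁴ + 10⁴ + 4⁴ + 2⁴ = 16833
16833 = (9,8,10,9)_12 → 9⁴ + 8⁴ + 10⁴ + 9⁴ = 27218

27218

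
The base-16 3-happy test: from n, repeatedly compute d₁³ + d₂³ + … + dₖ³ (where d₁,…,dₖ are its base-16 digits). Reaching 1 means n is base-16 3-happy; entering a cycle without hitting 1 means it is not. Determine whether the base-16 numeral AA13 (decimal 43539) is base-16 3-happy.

43539 = (10,10,1,3)_16 → 2028
2028 = (7,14,12)_16 → 4815
4815 = (1,2,12,15)_16 → 5112
5112 = (1,3,15,8)_16 → 3915
3915 = (15,4,11)_16 → 4770
4770 = (1,2,10,2)_16 → 1017
1017 = (3,15,9)_16 → 4131
4131 = (1,0,2,3)_16 → 36
36 = (2,4)_16 → 72
72 = (4,8)_16 → 576
576 = (2,4,0)_16 → 72  — 72 already seen; the sequence cycles without reaching 1.

not base-16 3-happy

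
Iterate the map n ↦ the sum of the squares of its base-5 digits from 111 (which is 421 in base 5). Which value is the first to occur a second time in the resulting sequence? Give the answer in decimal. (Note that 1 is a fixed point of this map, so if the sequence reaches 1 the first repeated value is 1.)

111 = (4,2,1)_5 → 4² + 2² + 1² = 16 + 4 + 1 = 21
21 = (4,1)_5 → 4² + 1² = 16 + 1 = 17
17 = (3,2)_5 → 3² + 2² = 9 + 4 = 13
13 = (2,3)_5 → 2² + 3² = 4 + 9 = 13  — 13 already appeared earlier.

13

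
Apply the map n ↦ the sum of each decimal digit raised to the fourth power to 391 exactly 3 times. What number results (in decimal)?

13154

391 → 3⁴ + 9⁴ + 1⁴ = 81 + 6561 + 1 = 6643
6643 → 6⁴ + 6⁴ + 4⁴ + 3⁴ = 1296 + 1296 + 256 + 81 = 2929
2929 → 2⁴ + 9⁴ + 2⁴ + 9⁴ = 16 + 6561 + 16 + 6561 = 13154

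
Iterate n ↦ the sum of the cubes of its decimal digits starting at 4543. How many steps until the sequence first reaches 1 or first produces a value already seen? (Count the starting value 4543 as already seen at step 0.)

6

4543 → 4³ + 5³ + 4³ + 3³ = 64 + 125 + 64 + 27 = 280
280 → 2³ + 8³ + 0³ = 8 + 512 + 0 = 520
520 → 5³ + 2³ + 0³ = 125 + 8 + 0 = 133
133 → 1³ + 3³ + 3³ = 1 + 27 + 27 = 55
55 → 5³ + 5³ = 125 + 125 = 250
250 → 2³ + 5³ + 0³ = 8 + 125 + 0 = 133  — 133 repeats.
That took 6 steps.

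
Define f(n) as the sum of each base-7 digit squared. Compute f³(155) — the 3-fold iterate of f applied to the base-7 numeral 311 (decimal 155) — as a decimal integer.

13

155 = (3,1,1)_7 → 3² + 1² + 1² = 9 + 1 + 1 = 11
11 = (1,4)_7 → 1² + 4² = 1 + 16 = 17
17 = (2,3)_7 → 2² + 3² = 4 + 9 = 13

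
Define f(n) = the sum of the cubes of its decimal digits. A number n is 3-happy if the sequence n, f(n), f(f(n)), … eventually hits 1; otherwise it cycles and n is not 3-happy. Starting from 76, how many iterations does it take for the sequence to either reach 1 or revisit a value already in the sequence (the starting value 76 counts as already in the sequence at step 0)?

8

76 → 7³ + 6³ = 343 + 216 = 559
559 → 5³ + 5³ + 9³ = 125 + 125 + 729 = 979
979 → 9³ + 7³ + 9³ = 729 + 343 + 729 = 1801
1801 → 1³ + 8³ + 0³ + 1³ = 1 + 512 + 0 + 1 = 514
514 → 5³ + 1³ + 4³ = 125 + 1 + 64 = 190
190 → 1³ + 9³ + 0³ = 1 + 729 + 0 = 730
730 → 7³ + 3³ + 0³ = 343 + 27 + 0 = 370
370 → 3³ + 7³ + 0³ = 27 + 343 + 0 = 370  — 370 repeats.
That took 8 steps.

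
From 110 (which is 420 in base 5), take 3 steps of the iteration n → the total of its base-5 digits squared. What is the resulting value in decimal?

10

110 = (4,2,0)_5 → 4² + 2² + 0² = 16 + 4 + 0 = 20
20 = (4,0)_5 → 4² + 0² = 16 + 0 = 16
16 = (3,1)_5 → 3² + 1² = 9 + 1 = 10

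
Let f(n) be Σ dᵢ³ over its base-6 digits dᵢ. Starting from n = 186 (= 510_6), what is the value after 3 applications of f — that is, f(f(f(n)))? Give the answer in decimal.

28

186 = (5,1,0)_6 → 126
126 = (3,3,0)_6 → 54
54 = (1,3,0)_6 → 28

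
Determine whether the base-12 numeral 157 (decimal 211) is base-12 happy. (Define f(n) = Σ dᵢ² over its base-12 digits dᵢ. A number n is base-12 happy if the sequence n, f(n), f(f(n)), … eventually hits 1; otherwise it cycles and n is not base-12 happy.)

not base-12 happy

211 = (1,5,7)_12 → 1² + 5² + 7² = 1 + 25 + 49 = 75
75 = (6,3)_12 → 6² + 3² = 36 + 9 = 45
45 = (3,9)_12 → 3² + 9² = 9 + 81 = 90
90 = (7,6)_12 → 7² + 6² = 49 + 36 = 85
85 = (7,1)_12 → 7² + 1² = 49 + 1 = 50
50 = (4,2)_12 → 4² + 2² = 16 + 4 = 20
20 = (1,8)_12 → 1² + 8² = 1 + 64 = 65
65 = (5,5)_12 → 5² + 5² = 25 + 25 = 50  — 50 already seen; the sequence cycles without reaching 1.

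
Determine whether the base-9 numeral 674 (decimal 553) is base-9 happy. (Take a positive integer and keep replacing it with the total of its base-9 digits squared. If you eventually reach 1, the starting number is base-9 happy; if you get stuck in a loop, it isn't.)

base-9 happy

553 = (6,7,4)_9 → 101
101 = (1,2,2)_9 → 9
9 = (1,0)_9 → 1  — reached 1.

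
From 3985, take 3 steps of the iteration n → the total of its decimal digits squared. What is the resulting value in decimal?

11

3985 → 3² + 9² + 8² + 5² = 179
179 → 1² + 7² + 9² = 131
131 → 1² + 3² + 1² = 11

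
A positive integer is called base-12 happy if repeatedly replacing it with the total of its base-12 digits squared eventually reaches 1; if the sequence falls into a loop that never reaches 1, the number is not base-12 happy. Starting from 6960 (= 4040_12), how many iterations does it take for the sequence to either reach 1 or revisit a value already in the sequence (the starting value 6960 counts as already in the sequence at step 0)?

8

6960 = (4,0,4,0)_12 → 4² + 0² + 4² + 0² = 32
32 = (2,8)_12 → 2² + 8² = 68
68 = (5,8)_12 → 5² + 8² = 89
89 = (7,5)_12 → 7² + 5² = 74
74 = (6,2)_12 → 6² + 2² = 40
40 = (3,4)_12 → 3² + 4² = 25
25 = (2,1)_12 → 2² + 1² = 5
5 = (5)_12 → 5² = 25  — 25 repeats.
That took 8 steps.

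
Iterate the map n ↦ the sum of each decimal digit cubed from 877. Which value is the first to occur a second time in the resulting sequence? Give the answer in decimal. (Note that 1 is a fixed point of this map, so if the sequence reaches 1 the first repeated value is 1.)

877 → 8³ + 7³ + 7³ = 512 + 343 + 343 = 1198
1198 → 1³ + 1³ + 9³ + 8³ = 1 + 1 + 729 + 512 = 1243
1243 → 1³ + 2³ + 4³ + 3³ = 1 + 8 + 64 + 27 = 100
100 → 1³ + 0³ + 0³ = 1 + 0 + 0 = 1  — reached the fixed point 1.
1 → 1, so 1 is the first repeated value.

1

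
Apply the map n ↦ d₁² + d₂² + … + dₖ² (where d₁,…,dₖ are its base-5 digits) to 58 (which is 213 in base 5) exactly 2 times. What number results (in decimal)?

20

58 = (2,1,3)_5 → 14
14 = (2,4)_5 → 20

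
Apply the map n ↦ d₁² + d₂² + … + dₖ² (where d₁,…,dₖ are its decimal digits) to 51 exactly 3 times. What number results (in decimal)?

51 → 5² + 1² = 26
26 → 2² + 6² = 40
40 → 4² + 0² = 16

16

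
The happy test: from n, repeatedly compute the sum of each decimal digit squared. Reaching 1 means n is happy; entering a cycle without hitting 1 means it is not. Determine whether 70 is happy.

70 → 7² + 0² = 49
49 → 4² + 9² = 97
97 → 9² + 7² = 130
130 → 1² + 3² + 0² = 10
10 → 1² + 0² = 1  — reached 1.

happy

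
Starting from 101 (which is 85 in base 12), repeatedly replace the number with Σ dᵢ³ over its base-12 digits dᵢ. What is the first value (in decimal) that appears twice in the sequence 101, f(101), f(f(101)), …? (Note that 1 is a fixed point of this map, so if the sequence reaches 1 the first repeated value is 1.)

101 = (8,5)_12 → 637
637 = (4,5,1)_12 → 190
190 = (1,3,10)_12 → 1028
1028 = (7,1,8)_12 → 856
856 = (5,11,4)_12 → 1520
1520 = (10,6,8)_12 → 1728
1728 = (1,0,0,0)_12 → 1  — reached the fixed point 1.
1 → 1, so 1 is the first repeated value.

1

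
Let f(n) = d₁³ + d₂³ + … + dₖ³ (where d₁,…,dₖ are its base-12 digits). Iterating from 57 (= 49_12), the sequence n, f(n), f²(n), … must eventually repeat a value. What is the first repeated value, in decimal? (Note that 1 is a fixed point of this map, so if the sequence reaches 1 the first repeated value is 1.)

57 = (4,9)_12 → 4³ + 9³ = 793
793 = (5,6,1)_12 → 5³ + 6³ + 1³ = 342
342 = (2,4,6)_12 → 2³ + 4³ + 6³ = 288
288 = (2,0,0)_12 → 2³ + 0³ + 0³ = 8
8 = (8)_12 → 8³ = 512
512 = (3,6,8)_12 → 3³ + 6³ + 8³ = 755
755 = (5,2,11)_12 → 5³ + 2³ + 11³ = 1464
1464 = (10,2,0)_12 → 10³ + 2³ + 0³ = 1008
1008 = (7,0,0)_12 → 7³ + 0³ + 0³ = 343
343 = (2,4,7)_12 → 2³ + 4³ + 7³ = 415
415 = (2,10,7)_12 → 2³ + 10³ + 7³ = 1351
1351 = (9,4,7)_12 → 9³ + 4³ + 7³ = 1136
1136 = (7,10,8)_12 → 7³ + 10³ + 8³ = 1855
1855 = (1,0,10,7)_12 → 1³ + 0³ + 10³ + 7³ = 1344
1344 = (9,4,0)_12 → 9³ + 4³ + 0³ = 793  — 793 already appeared earlier.

793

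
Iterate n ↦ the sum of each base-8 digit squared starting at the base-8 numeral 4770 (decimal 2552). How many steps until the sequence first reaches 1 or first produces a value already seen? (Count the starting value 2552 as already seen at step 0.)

2552 = (4,7,7,0)_8 → 4² + 7² + 7² + 0² = 16 + 49 + 49 + 0 = 114
114 = (1,6,2)_8 → 1² + 6² + 2² = 1 + 36 + 4 = 41
41 = (5,1)_8 → 5² + 1² = 25 + 1 = 26
26 = (3,2)_8 → 3² + 2² = 9 + 4 = 13
13 = (1,5)_8 → 1² + 5² = 1 + 25 = 26  — 26 repeats.
That took 5 steps.

5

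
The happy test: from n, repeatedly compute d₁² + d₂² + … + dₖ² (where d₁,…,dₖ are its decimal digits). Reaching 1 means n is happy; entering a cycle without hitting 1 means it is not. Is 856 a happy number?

not happy

856 → 8² + 5² + 6² = 64 + 25 + 36 = 125
125 → 1² + 2² + 5² = 1 + 4 + 25 = 30
30 → 3² + 0² = 9 + 0 = 9
9 → 9² = 81
81 → 8² + 1² = 64 + 1 = 65
65 → 6² + 5² = 36 + 25 = 61
61 → 6² + 1² = 36 + 1 = 37
37 → 3² + 7² = 9 + 49 = 58
58 → 5² + 8² = 25 + 64 = 89
89 → 8² + 9² = 64 + 81 = 145
145 → 1² + 4² + 5² = 1 + 16 + 25 = 42
42 → 4² + 2² = 16 + 4 = 20
20 → 2² + 0² = 4 + 0 = 4
4 → 4² = 16
16 → 1² + 6² = 1 + 36 = 37  — 37 already seen; the sequence cycles without reaching 1.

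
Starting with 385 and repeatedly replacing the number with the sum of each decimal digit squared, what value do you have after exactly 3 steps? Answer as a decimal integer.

385 → 3² + 8² + 5² = 98
98 → 9² + 8² = 145
145 → 1² + 4² + 5² = 42

42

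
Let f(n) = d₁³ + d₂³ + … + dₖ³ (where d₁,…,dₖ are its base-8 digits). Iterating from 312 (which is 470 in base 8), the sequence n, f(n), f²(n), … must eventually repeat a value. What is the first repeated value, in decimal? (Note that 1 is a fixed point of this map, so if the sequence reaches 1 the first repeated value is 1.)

559

312 = (4,7,0)_8 → 4³ + 7³ + 0³ = 64 + 343 + 0 = 407
407 = (6,2,7)_8 → 6³ + 2³ + 7³ = 216 + 8 + 343 = 567
567 = (1,0,6,7)_8 → 1³ + 0³ + 6³ + 7³ = 1 + 0 + 216 + 343 = 560
560 = (1,0,6,0)_8 → 1³ + 0³ + 6³ + 0³ = 1 + 0 + 216 + 0 = 217
217 = (3,3,1)_8 → 3³ + 3³ + 1³ = 27 + 27 + 1 = 55
55 = (6,7)_8 → 6³ + 7³ = 216 + 343 = 559
559 = (1,0,5,7)_8 → 1³ + 0³ + 5³ + 7³ = 1 + 0 + 125 + 343 = 469
469 = (7,2,5)_8 → 7³ + 2³ + 5³ = 343 + 8 + 125 = 476
476 = (7,3,4)_8 → 7³ + 3³ + 4³ = 343 + 27 + 64 = 434
434 = (6,6,2)_8 → 6³ + 6³ + 2³ = 216 + 216 + 8 = 440
440 = (6,7,0)_8 → 6³ + 7³ + 0³ = 216 + 343 + 0 = 559  — 559 already appeared earlier.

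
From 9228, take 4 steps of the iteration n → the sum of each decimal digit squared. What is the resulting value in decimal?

9228 → 9² + 2² + 2² + 8² = 153
153 → 1² + 5² + 3² = 35
35 → 3² + 5² = 34
34 → 3² + 4² = 25

25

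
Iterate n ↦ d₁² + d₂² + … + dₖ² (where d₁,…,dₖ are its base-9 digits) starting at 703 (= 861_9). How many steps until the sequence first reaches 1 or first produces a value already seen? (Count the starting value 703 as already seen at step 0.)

3

703 = (8,6,1)_9 → 8² + 6² + 1² = 101
101 = (1,2,2)_9 → 1² + 2² + 2² = 9
9 = (1,0)_9 → 1² + 0² = 1  — reached 1.
That took 3 steps.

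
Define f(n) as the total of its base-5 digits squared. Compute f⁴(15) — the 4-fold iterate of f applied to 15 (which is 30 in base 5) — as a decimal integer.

15 = (3,0)_5 → 9
9 = (1,4)_5 → 17
17 = (3,2)_5 → 13
13 = (2,3)_5 → 13

13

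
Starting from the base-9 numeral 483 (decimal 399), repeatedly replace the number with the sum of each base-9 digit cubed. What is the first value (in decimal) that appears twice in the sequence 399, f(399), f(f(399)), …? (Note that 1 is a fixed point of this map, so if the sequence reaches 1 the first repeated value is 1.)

469

399 = (4,8,3)_9 → 4³ + 8³ + 3³ = 603
603 = (7,4,0)_9 → 7³ + 4³ + 0³ = 407
407 = (5,0,2)_9 → 5³ + 0³ + 2³ = 133
133 = (1,5,7)_9 → 1³ + 5³ + 7³ = 469
469 = (5,7,1)_9 → 5³ + 7³ + 1³ = 469  — 469 already appeared earlier.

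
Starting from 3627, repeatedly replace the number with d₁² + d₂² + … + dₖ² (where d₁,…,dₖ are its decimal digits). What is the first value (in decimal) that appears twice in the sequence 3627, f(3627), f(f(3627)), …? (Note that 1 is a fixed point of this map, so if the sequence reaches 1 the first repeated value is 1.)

145

3627 → 3² + 6² + 2² + 7² = 98
98 → 9² + 8² = 145
145 → 1² + 4² + 5² = 42
42 → 4² + 2² = 20
20 → 2² + 0² = 4
4 → 4² = 16
16 → 1² + 6² = 37
37 → 3² + 7² = 58
58 → 5² + 8² = 89
89 → 8² + 9² = 145  — 145 already appeared earlier.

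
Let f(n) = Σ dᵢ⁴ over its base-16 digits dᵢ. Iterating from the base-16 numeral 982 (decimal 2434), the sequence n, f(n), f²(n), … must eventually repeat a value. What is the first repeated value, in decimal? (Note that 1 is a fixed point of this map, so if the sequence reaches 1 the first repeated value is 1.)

2434 = (9,8,2)_16 → 9⁴ + 8⁴ + 2⁴ = 6561 + 4096 + 16 = 10673
10673 = (2,9,11,1)_16 → 2⁴ + 9⁴ + 11⁴ + 1⁴ = 16 + 6561 + 14641 + 1 = 21219
21219 = (5,2,14,3)_16 → 5⁴ + 2⁴ + 14⁴ + 3⁴ = 625 + 16 + 38416 + 81 = 39138
39138 = (9,8,14,2)_16 → 9⁴ + 8⁴ + 14⁴ + 2⁴ = 6561 + 4096 + 38416 + 16 = 49089
49089 = (11,15,12,1)_16 → 11⁴ + 15⁴ + 12⁴ + 1⁴ = 14641 + 50625 + 20736 + 1 = 86003
86003 = (1,4,15,15,3)_16 → 1⁴ + 4⁴ + 15⁴ + 15⁴ + 3⁴ = 1 + 256 + 50625 + 50625 + 81 = 101588
101588 = (1,8,12,13,4)_16 → 1⁴ + 8⁴ + 12⁴ + 13⁴ + 4⁴ = 1 + 4096 + 20736 + 28561 + 256 = 53650
53650 = (13,1,9,2)_16 → 13⁴ + 1⁴ + 9⁴ + 2⁴ = 28561 + 1 + 6561 + 16 = 35139
35139 = (8,9,4,3)_16 → 8⁴ + 9⁴ + 4⁴ + 3⁴ = 4096 + 6561 + 256 + 81 = 10994
10994 = (2,10,15,2)_16 → 2⁴ + 10⁴ + 15⁴ + 2⁴ = 16 + 10000 + 50625 + 16 = 60657
60657 = (14,12,15,1)_16 → 14⁴ + 12⁴ + 15⁴ + 1⁴ = 38416 + 20736 + 50625 + 1 = 109778
109778 = (1,10,12,13,2)_16 → 1⁴ + 10⁴ + 12⁴ + 13⁴ + 2⁴ = 1 + 10000 + 20736 + 28561 + 16 = 59314
59314 = (14,7,11,2)_16 → 14⁴ + 7⁴ + 11⁴ + 2⁴ = 38416 + 2401 + 14641 + 16 = 55474
55474 = (13,8,11,2)_16 → 13⁴ + 8⁴ + 11⁴ + 2⁴ = 28561 + 4096 + 14641 + 16 = 47314
47314 = (11,8,13,2)_16 → 11⁴ + 8⁴ + 13⁴ + 2⁴ = 14641 + 4096 + 28561 + 16 = 47314  — 47314 already appeared earlier.

47314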